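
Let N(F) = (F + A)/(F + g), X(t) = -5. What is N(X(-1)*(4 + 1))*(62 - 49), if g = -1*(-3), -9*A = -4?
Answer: 2873/198 ≈ 14.510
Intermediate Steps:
A = 4/9 (A = -1/9*(-4) = 4/9 ≈ 0.44444)
g = 3
N(F) = (4/9 + F)/(3 + F) (N(F) = (F + 4/9)/(F + 3) = (4/9 + F)/(3 + F))
N(X(-1)*(4 + 1))*(62 - 49) = ((4/9 - 5*(4 + 1))/(3 - 5*(4 + 1)))*(62 - 49) = ((4/9 - 5*5)/(3 - 5*5))*13 = ((4/9 - 25)/(3 - 25))*13 = (-221/9/(-22))*13 = -1/22*(-221/9)*13 = (221/198)*13 = 2873/198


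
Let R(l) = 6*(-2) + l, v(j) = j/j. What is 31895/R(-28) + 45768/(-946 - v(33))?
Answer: -6407057/7576 ≈ -845.70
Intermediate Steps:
v(j) = 1
R(l) = -12 + l
31895/R(-28) + 45768/(-946 - v(33)) = 31895/(-12 - 28) + 45768/(-946 - 1*1) = 31895/(-40) + 45768/(-946 - 1) = 31895*(-1/40) + 45768/(-947) = -6379/8 + 45768*(-1/947) = -6379/8 - 45768/947 = -6407057/7576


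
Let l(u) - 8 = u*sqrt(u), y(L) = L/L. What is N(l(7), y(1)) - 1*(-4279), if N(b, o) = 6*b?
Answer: 4327 + 42*sqrt(7) ≈ 4438.1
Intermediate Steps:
y(L) = 1
l(u) = 8 + u**(3/2) (l(u) = 8 + u*sqrt(u) = 8 + u**(3/2))
N(l(7), y(1)) - 1*(-4279) = 6*(8 + 7**(3/2)) - 1*(-4279) = 6*(8 + 7*sqrt(7)) + 4279 = (48 + 42*sqrt(7)) + 4279 = 4327 + 42*sqrt(7)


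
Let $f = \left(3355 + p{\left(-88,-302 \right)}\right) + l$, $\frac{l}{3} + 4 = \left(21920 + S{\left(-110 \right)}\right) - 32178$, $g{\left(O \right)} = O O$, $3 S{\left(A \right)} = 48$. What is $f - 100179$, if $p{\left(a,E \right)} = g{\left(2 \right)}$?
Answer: $-127558$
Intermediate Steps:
$S{\left(A \right)} = 16$ ($S{\left(A \right)} = \frac{1}{3} \cdot 48 = 16$)
$g{\left(O \right)} = O^{2}$
$l = -30738$ ($l = -12 + 3 \left(\left(21920 + 16\right) - 32178\right) = -12 + 3 \left(21936 - 32178\right) = -12 + 3 \left(-10242\right) = -12 - 30726 = -30738$)
$p{\left(a,E \right)} = 4$ ($p{\left(a,E \right)} = 2^{2} = 4$)
$f = -27379$ ($f = \left(3355 + 4\right) - 30738 = 3359 - 30738 = -27379$)
$f - 100179 = -27379 - 100179 = -127558$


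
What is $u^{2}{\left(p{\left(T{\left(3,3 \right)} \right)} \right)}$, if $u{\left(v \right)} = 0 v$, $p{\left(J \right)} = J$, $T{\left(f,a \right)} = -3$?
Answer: $0$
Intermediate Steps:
$u{\left(v \right)} = 0$
$u^{2}{\left(p{\left(T{\left(3,3 \right)} \right)} \right)} = 0^{2} = 0$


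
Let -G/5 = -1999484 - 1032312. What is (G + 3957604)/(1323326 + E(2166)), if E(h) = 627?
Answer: 19116584/1323953 ≈ 14.439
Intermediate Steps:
G = 15158980 (G = -5*(-1999484 - 1032312) = -5*(-3031796) = 15158980)
(G + 3957604)/(1323326 + E(2166)) = (15158980 + 3957604)/(1323326 + 627) = 19116584/1323953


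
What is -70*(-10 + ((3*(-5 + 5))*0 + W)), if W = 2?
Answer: 560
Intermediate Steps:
-70*(-10 + ((3*(-5 + 5))*0 + W)) = -70*(-10 + ((3*(-5 + 5))*0 + 2)) = -70*(-10 + ((3*0)*0 + 2)) = -70*(-10 + (0*0 + 2)) = -70*(-10 + (0 + 2)) = -70*(-10 + 2) = -70*(-8) = 560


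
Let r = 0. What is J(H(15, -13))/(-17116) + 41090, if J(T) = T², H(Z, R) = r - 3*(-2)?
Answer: 175824101/4279 ≈ 41090.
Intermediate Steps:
H(Z, R) = 6 (H(Z, R) = 0 - 3*(-2) = 0 + 6 = 6)
J(H(15, -13))/(-17116) + 41090 = 6²/(-17116) + 41090 = 36*(-1/17116) + 41090 = -9/4279 + 41090 = 175824101/4279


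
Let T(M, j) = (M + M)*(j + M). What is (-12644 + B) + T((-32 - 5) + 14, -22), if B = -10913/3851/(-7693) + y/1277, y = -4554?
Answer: -57167321453605/5404581973 ≈ -10578.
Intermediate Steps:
T(M, j) = 2*M*(M + j) (T(M, j) = (2*M)*(M + j) = 2*M*(M + j))
B = -19271671103/5404581973 (B = -10913/3851/(-7693) - 4554/1277 = -10913*1/3851*(-1/7693) - 4554*1/1277 = -10913/3851*(-1/7693) - 4554/1277 = 1559/4232249 - 4554/1277 = -19271671103/5404581973 ≈ -3.5658)
(-12644 + B) + T((-32 - 5) + 14, -22) = (-12644 - 19271671103/5404581973) + 2*((-32 - 5) + 14)*(((-32 - 5) + 14) - 22) = -68354806137715/5404581973 + 2*(-37 + 14)*((-37 + 14) - 22) = -68354806137715/5404581973 + 2*(-23)*(-23 - 22) = -68354806137715/5404581973 + 2*(-23)*(-45) = -68354806137715/5404581973 + 2070 = -57167321453605/5404581973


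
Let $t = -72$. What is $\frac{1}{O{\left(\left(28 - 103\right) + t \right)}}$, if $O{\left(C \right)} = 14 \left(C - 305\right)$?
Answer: $- \frac{1}{6328} \approx -0.00015803$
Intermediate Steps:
$O{\left(C \right)} = -4270 + 14 C$ ($O{\left(C \right)} = 14 \left(-305 + C\right) = -4270 + 14 C$)
$\frac{1}{O{\left(\left(28 - 103\right) + t \right)}} = \frac{1}{-4270 + 14 \left(\left(28 - 103\right) - 72\right)} = \frac{1}{-4270 + 14 \left(-75 - 72\right)} = \frac{1}{-4270 + 14 \left(-147\right)} = \frac{1}{-4270 - 2058} = \frac{1}{-6328} = - \frac{1}{6328}$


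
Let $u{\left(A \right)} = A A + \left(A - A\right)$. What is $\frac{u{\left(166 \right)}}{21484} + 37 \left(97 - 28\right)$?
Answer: $\frac{13719052}{5371} \approx 2554.3$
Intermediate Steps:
$u{\left(A \right)} = A^{2}$ ($u{\left(A \right)} = A^{2} + 0 = A^{2}$)
$\frac{u{\left(166 \right)}}{21484} + 37 \left(97 - 28\right) = \frac{166^{2}}{21484} + 37 \left(97 - 28\right) = 27556 \cdot \frac{1}{21484} + 37 \cdot 69 = \frac{6889}{5371} + 2553 = \frac{13719052}{5371}$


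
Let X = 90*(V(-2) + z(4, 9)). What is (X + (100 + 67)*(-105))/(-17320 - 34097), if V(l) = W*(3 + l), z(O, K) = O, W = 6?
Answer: 5545/17139 ≈ 0.32353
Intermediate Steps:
V(l) = 18 + 6*l (V(l) = 6*(3 + l) = 18 + 6*l)
X = 900 (X = 90*((18 + 6*(-2)) + 4) = 90*((18 - 12) + 4) = 90*(6 + 4) = 90*10 = 900)
(X + (100 + 67)*(-105))/(-17320 - 34097) = (900 + (100 + 67)*(-105))/(-17320 - 34097) = (900 + 167*(-105))/(-51417) = (900 - 17535)*(-1/51417) = -16635*(-1/51417) = 5545/17139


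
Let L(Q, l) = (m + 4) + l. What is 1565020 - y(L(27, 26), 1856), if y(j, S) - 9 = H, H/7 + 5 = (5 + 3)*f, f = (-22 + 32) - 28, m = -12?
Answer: 1566054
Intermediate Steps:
f = -18 (f = 10 - 28 = -18)
H = -1043 (H = -35 + 7*((5 + 3)*(-18)) = -35 + 7*(8*(-18)) = -35 + 7*(-144) = -35 - 1008 = -1043)
L(Q, l) = -8 + l (L(Q, l) = (-12 + 4) + l = -8 + l)
y(j, S) = -1034 (y(j, S) = 9 - 1043 = -1034)
1565020 - y(L(27, 26), 1856) = 1565020 - 1*(-1034) = 1565020 + 1034 = 1566054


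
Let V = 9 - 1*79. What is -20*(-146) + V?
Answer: 2850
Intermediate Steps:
V = -70 (V = 9 - 79 = -70)
-20*(-146) + V = -20*(-146) - 70 = 2920 - 70 = 2850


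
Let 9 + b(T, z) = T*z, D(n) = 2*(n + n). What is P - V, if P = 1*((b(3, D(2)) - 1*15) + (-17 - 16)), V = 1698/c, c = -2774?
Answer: -44922/1387 ≈ -32.388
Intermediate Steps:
D(n) = 4*n (D(n) = 2*(2*n) = 4*n)
b(T, z) = -9 + T*z
V = -849/1387 (V = 1698/(-2774) = 1698*(-1/2774) = -849/1387 ≈ -0.61211)
P = -33 (P = 1*(((-9 + 3*(4*2)) - 1*15) + (-17 - 16)) = 1*(((-9 + 3*8) - 15) - 33) = 1*(((-9 + 24) - 15) - 33) = 1*((15 - 15) - 33) = 1*(0 - 33) = 1*(-33) = -33)
P - V = -33 - 1*(-849/1387) = -33 + 849/1387 = -44922/1387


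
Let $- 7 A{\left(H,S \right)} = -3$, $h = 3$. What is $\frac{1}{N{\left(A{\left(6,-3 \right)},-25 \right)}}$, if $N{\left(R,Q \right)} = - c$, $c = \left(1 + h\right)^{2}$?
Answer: $- \frac{1}{16} \approx -0.0625$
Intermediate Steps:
$A{\left(H,S \right)} = \frac{3}{7}$ ($A{\left(H,S \right)} = \left(- \frac{1}{7}\right) \left(-3\right) = \frac{3}{7}$)
$c = 16$ ($c = \left(1 + 3\right)^{2} = 4^{2} = 16$)
$N{\left(R,Q \right)} = -16$ ($N{\left(R,Q \right)} = \left(-1\right) 16 = -16$)
$\frac{1}{N{\left(A{\left(6,-3 \right)},-25 \right)}} = \frac{1}{-16} = - \frac{1}{16}$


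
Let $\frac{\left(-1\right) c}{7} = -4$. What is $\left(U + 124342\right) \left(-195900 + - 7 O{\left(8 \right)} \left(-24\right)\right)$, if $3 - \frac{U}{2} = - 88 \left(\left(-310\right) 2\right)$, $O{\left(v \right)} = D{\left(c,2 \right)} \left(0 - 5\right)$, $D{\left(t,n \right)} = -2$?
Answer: $-2957582160$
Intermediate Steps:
$c = 28$ ($c = \left(-7\right) \left(-4\right) = 28$)
$O{\left(v \right)} = 10$ ($O{\left(v \right)} = - 2 \left(0 - 5\right) = \left(-2\right) \left(-5\right) = 10$)
$U = -109114$ ($U = 6 - 2 \left(- 88 \left(\left(-310\right) 2\right)\right) = 6 - 2 \left(\left(-88\right) \left(-620\right)\right) = 6 - 109120 = -109114$)
$\left(U + 124342\right) \left(-195900 + - 7 O{\left(8 \right)} \left(-24\right)\right) = \left(-109114 + 124342\right) \left(-195900 + \left(-7\right) 10 \left(-24\right)\right) = 15228 \left(-195900 - -1680\right) = 15228 \left(-195900 + 1680\right) = 15228 \left(-194220\right) = -2957582160$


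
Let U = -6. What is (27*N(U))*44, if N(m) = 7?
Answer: 8316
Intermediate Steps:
(27*N(U))*44 = (27*7)*44 = 189*44 = 8316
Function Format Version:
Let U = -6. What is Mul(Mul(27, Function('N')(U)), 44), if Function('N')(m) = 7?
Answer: 8316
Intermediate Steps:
Mul(Mul(27, Function('N')(U)), 44) = Mul(Mul(27, 7), 44) = Mul(189, 44) = 8316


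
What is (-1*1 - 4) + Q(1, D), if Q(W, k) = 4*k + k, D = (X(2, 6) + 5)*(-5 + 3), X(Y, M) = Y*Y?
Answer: -95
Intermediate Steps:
X(Y, M) = Y**2
D = -18 (D = (2**2 + 5)*(-5 + 3) = (4 + 5)*(-2) = 9*(-2) = -18)
Q(W, k) = 5*k
(-1*1 - 4) + Q(1, D) = (-1*1 - 4) + 5*(-18) = (-1 - 4) - 90 = -5 - 90 = -95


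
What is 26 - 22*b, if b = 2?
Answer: -18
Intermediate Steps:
26 - 22*b = 26 - 22*2 = 26 - 44 = -18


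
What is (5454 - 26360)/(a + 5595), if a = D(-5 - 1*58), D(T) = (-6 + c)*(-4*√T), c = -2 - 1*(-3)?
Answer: -7797938/2088615 + 83624*I*√7/2088615 ≈ -3.7335 + 0.10593*I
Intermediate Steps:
c = 1 (c = -2 + 3 = 1)
D(T) = 20*√T (D(T) = (-6 + 1)*(-4*√T) = -(-20)*√T = 20*√T)
a = 60*I*√7 (a = 20*√(-5 - 1*58) = 20*√(-5 - 58) = 20*√(-63) = 20*(3*I*√7) = 60*I*√7 ≈ 158.75*I)
(5454 - 26360)/(a + 5595) = (5454 - 26360)/(60*I*√7 + 5595) = -20906/(5595 + 60*I*√7)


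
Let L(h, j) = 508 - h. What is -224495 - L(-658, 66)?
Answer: -225661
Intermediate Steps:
-224495 - L(-658, 66) = -224495 - (508 - 1*(-658)) = -224495 - (508 + 658) = -224495 - 1*1166 = -224495 - 1166 = -225661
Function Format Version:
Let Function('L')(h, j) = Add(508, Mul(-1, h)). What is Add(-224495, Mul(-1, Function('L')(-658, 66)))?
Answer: -225661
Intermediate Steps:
Add(-224495, Mul(-1, Function('L')(-658, 66))) = Add(-224495, Mul(-1, Add(508, Mul(-1, -658)))) = Add(-224495, Mul(-1, Add(508, 658))) = Add(-224495, Mul(-1, 1166)) = Add(-224495, -1166) = -225661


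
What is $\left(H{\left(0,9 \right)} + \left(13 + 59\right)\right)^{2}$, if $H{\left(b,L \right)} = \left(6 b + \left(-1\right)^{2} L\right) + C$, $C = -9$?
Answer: $5184$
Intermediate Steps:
$H{\left(b,L \right)} = -9 + L + 6 b$ ($H{\left(b,L \right)} = \left(6 b + \left(-1\right)^{2} L\right) - 9 = \left(6 b + 1 L\right) - 9 = \left(6 b + L\right) - 9 = \left(L + 6 b\right) - 9 = -9 + L + 6 b$)
$\left(H{\left(0,9 \right)} + \left(13 + 59\right)\right)^{2} = \left(\left(-9 + 9 + 6 \cdot 0\right) + \left(13 + 59\right)\right)^{2} = \left(\left(-9 + 9 + 0\right) + 72\right)^{2} = \left(0 + 72\right)^{2} = 72^{2} = 5184$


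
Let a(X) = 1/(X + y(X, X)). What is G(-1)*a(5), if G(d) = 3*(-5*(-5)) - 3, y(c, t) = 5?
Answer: 36/5 ≈ 7.2000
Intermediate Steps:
a(X) = 1/(5 + X) (a(X) = 1/(X + 5) = 1/(5 + X))
G(d) = 72 (G(d) = 3*25 - 3 = 75 - 3 = 72)
G(-1)*a(5) = 72/(5 + 5) = 72/10 = 72*(1/10) = 36/5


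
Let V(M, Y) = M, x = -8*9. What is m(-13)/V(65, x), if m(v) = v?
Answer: -⅕ ≈ -0.20000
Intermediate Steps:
x = -72
m(-13)/V(65, x) = -13/65 = -13*1/65 = -⅕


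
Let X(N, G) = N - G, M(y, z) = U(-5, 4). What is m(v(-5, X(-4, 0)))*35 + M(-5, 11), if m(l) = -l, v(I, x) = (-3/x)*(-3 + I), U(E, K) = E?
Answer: 205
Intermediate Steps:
M(y, z) = -5
v(I, x) = -3*(-3 + I)/x
m(v(-5, X(-4, 0)))*35 + M(-5, 11) = -3*(3 - 1*(-5))/(-4 - 1*0)*35 - 5 = -3*(3 + 5)/(-4 + 0)*35 - 5 = -3*8/(-4)*35 - 5 = -3*(-1)*8/4*35 - 5 = -1*(-6)*35 - 5 = 6*35 - 5 = 210 - 5 = 205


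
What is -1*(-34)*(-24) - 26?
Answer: -842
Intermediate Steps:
-1*(-34)*(-24) - 26 = 34*(-24) - 26 = -816 - 26 = -842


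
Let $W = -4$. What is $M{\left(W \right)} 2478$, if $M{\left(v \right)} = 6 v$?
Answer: $-59472$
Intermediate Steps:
$M{\left(W \right)} 2478 = 6 \left(-4\right) 2478 = \left(-24\right) 2478 = -59472$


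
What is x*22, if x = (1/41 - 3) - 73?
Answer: -68530/41 ≈ -1671.5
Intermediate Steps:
x = -3115/41 (x = (1/41 - 3) - 73 = -122/41 - 73 = -3115/41 ≈ -75.976)
x*22 = -3115/41*22 = -68530/41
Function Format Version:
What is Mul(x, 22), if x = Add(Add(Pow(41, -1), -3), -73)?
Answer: Rational(-68530, 41) ≈ -1671.5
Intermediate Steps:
x = Rational(-3115, 41) (x = Add(Add(Rational(1, 41), -3), -73) = Add(Rational(-122, 41), -73) = Rational(-3115, 41) ≈ -75.976)
Mul(x, 22) = Mul(Rational(-3115, 41), 22) = Rational(-68530, 41)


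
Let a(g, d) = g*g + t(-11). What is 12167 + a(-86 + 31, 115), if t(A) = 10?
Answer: 15202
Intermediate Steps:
a(g, d) = 10 + g² (a(g, d) = g*g + 10 = g² + 10 = 10 + g²)
12167 + a(-86 + 31, 115) = 12167 + (10 + (-86 + 31)²) = 12167 + (10 + (-55)²) = 12167 + (10 + 3025) = 12167 + 3035 = 15202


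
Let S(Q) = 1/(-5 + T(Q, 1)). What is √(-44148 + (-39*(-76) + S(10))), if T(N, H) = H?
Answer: I*√164737/2 ≈ 202.94*I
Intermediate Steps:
S(Q) = -¼ (S(Q) = 1/(-5 + 1) = 1/(-4) = -¼)
√(-44148 + (-39*(-76) + S(10))) = √(-44148 + (-39*(-76) - ¼)) = √(-44148 + (2964 - ¼)) = √(-44148 + 11855/4) = √(-164737/4) = I*√164737/2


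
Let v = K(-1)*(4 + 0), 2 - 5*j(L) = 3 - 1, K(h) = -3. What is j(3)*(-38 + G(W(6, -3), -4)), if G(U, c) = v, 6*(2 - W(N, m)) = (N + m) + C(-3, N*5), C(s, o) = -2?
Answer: 0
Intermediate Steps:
j(L) = 0 (j(L) = ⅖ - (3 - 1)/5 = ⅖ - ⅕*2 = ⅖ - ⅖ = 0)
W(N, m) = 7/3 - N/6 - m/6 (W(N, m) = 2 - ((N + m) - 2)/6 = 2 - (-2 + N + m)/6 = 2 + (⅓ - N/6 - m/6) = 7/3 - N/6 - m/6)
v = -12 (v = -3*(4 + 0) = -3*4 = -12)
G(U, c) = -12
j(3)*(-38 + G(W(6, -3), -4)) = 0*(-38 - 12) = 0*(-50) = 0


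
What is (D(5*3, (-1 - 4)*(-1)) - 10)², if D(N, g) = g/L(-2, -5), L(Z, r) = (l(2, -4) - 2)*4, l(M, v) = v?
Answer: 60025/576 ≈ 104.21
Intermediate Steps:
L(Z, r) = -24 (L(Z, r) = (-4 - 2)*4 = -6*4 = -24)
D(N, g) = -g/24 (D(N, g) = g/(-24) = g*(-1/24) = -g/24)
(D(5*3, (-1 - 4)*(-1)) - 10)² = (-(-1 - 4)*(-1)/24 - 10)² = (-(-5)*(-1)/24 - 10)² = (-1/24*5 - 10)² = (-5/24 - 10)² = (-245/24)² = 60025/576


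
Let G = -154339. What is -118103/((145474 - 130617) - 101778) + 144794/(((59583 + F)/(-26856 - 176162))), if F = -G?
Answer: -1277543024649483/9297157081 ≈ -1.3741e+5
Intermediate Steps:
F = 154339 (F = -1*(-154339) = 154339)
-118103/((145474 - 130617) - 101778) + 144794/(((59583 + F)/(-26856 - 176162))) = -118103/((145474 - 130617) - 101778) + 144794/(((59583 + 154339)/(-26856 - 176162))) = -118103/(14857 - 101778) + 144794/((213922/(-203018))) = -118103/(-86921) + 144794/((213922*(-1/203018))) = -118103*(-1/86921) + 144794/(-106961/101509) = 118103/86921 + 144794*(-101509/106961) = 118103/86921 - 14697894146/106961 = -1277543024649483/9297157081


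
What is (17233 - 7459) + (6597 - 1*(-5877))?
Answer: 22248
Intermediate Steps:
(17233 - 7459) + (6597 - 1*(-5877)) = 9774 + (6597 + 5877) = 9774 + 12474 = 22248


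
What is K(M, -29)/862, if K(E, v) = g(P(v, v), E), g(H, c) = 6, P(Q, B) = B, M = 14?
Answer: 3/431 ≈ 0.0069606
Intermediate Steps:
K(E, v) = 6
K(M, -29)/862 = 6/862 = 6*(1/862) = 3/431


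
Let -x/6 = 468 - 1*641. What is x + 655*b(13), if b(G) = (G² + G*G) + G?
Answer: 230943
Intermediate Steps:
x = 1038 (x = -6*(468 - 1*641) = -6*(468 - 641) = -6*(-173) = 1038)
b(G) = G + 2*G² (b(G) = (G² + G²) + G = 2*G² + G = G + 2*G²)
x + 655*b(13) = 1038 + 655*(13*(1 + 2*13)) = 1038 + 655*(13*(1 + 26)) = 1038 + 655*(13*27) = 1038 + 655*351 = 1038 + 229905 = 230943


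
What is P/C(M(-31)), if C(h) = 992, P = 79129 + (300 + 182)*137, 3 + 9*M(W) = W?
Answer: 145163/992 ≈ 146.33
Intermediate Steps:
M(W) = -1/3 + W/9
P = 145163 (P = 79129 + 482*137 = 79129 + 66034 = 145163)
P/C(M(-31)) = 145163/992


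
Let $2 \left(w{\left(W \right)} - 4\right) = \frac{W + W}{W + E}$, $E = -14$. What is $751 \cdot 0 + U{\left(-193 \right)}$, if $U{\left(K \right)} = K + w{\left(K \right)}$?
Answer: $- \frac{38930}{207} \approx -188.07$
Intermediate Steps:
$w{\left(W \right)} = 4 + \frac{W}{-14 + W}$ ($w{\left(W \right)} = 4 + \frac{\left(W + W\right) \frac{1}{W - 14}}{2} = 4 + \frac{2 W \frac{1}{-14 + W}}{2} = 4 + \frac{W}{-14 + W}$)
$U{\left(K \right)} = K + \frac{-56 + 5 K}{-14 + K}$
$751 \cdot 0 + U{\left(-193 \right)} = 751 \cdot 0 + \frac{-56 + \left(-193\right)^{2} - -1737}{-14 - 193} = 0 + \frac{-56 + 37249 + 1737}{-207} = 0 - \frac{38930}{207} = - \frac{38930}{207}$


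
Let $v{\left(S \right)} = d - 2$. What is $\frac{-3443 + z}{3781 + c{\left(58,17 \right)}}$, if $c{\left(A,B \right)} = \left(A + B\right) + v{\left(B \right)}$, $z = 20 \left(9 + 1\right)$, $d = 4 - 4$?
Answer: $- \frac{69}{82} \approx -0.84146$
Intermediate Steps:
$d = 0$
$z = 200$ ($z = 20 \cdot 10 = 200$)
$v{\left(S \right)} = -2$ ($v{\left(S \right)} = 0 - 2 = -2$)
$c{\left(A,B \right)} = -2 + A + B$ ($c{\left(A,B \right)} = \left(A + B\right) - 2 = -2 + A + B$)
$\frac{-3443 + z}{3781 + c{\left(58,17 \right)}} = \frac{-3443 + 200}{3781 + \left(-2 + 58 + 17\right)} = - \frac{3243}{3781 + 73} = - \frac{3243}{3854} = \left(-3243\right) \frac{1}{3854} = - \frac{69}{82}$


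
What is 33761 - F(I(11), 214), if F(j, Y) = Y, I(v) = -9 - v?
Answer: 33547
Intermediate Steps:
33761 - F(I(11), 214) = 33761 - 1*214 = 33761 - 214 = 33547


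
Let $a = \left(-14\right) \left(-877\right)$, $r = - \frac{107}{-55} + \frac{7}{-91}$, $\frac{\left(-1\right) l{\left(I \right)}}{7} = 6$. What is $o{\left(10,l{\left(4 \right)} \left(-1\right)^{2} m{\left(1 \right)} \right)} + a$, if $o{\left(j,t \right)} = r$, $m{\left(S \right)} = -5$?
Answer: $\frac{8780106}{715} \approx 12280.0$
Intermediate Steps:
$l{\left(I \right)} = -42$ ($l{\left(I \right)} = \left(-7\right) 6 = -42$)
$r = \frac{1336}{715}$ ($r = \left(-107\right) \left(- \frac{1}{55}\right) + 7 \left(- \frac{1}{91}\right) = \frac{107}{55} - \frac{1}{13} = \frac{1336}{715} \approx 1.8685$)
$o{\left(j,t \right)} = \frac{1336}{715}$
$a = 12278$
$o{\left(10,l{\left(4 \right)} \left(-1\right)^{2} m{\left(1 \right)} \right)} + a = \frac{1336}{715} + 12278 = \frac{8780106}{715}$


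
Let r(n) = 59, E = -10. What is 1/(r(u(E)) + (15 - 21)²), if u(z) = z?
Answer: 1/95 ≈ 0.010526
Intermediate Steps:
1/(r(u(E)) + (15 - 21)²) = 1/(59 + (15 - 21)²) = 1/(59 + (-6)²) = 1/(59 + 36) = 1/95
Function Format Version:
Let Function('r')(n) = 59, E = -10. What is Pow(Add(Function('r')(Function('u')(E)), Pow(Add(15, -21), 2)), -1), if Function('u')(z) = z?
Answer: Rational(1, 95) ≈ 0.010526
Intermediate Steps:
Pow(Add(Function('r')(Function('u')(E)), Pow(Add(15, -21), 2)), -1) = Pow(Add(59, Pow(Add(15, -21), 2)), -1) = Pow(Add(59, Pow(-6, 2)), -1) = Pow(Add(59, 36), -1) = Pow(95, -1) = Rational(1, 95)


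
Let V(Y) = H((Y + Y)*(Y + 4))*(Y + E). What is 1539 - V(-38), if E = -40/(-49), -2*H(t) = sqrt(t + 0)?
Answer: 1539 - 1822*sqrt(646)/49 ≈ 593.92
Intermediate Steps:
H(t) = -sqrt(t)/2 (H(t) = -sqrt(t + 0)/2 = -sqrt(t)/2)
E = 40/49 (E = -40*(-1/49) = 40/49 ≈ 0.81633)
V(Y) = -sqrt(2)*sqrt(Y*(4 + Y))*(40/49 + Y)/2 (V(Y) = (-sqrt((Y + 4)*(Y + Y))/2)*(Y + 40/49) = (-sqrt(2*Y*(4 + Y))/2)*(40/49 + Y) = (-sqrt(2)*sqrt(Y*(4 + Y))/2)*(40/49 + Y) = -sqrt(2)*sqrt(Y*(4 + Y))*(40/49 + Y)/2)
1539 - V(-38) = 1539 - sqrt(2)*sqrt(-38*(4 - 38))*(-40 - 49*(-38))/98 = 1539 - sqrt(2)*sqrt(-38*(-34))*(-40 + 1862)/98 = 1539 - sqrt(2)*sqrt(1292)*1822/98 = 1539 - sqrt(2)*2*sqrt(323)*1822/98 = 1539 - 1822*sqrt(646)/49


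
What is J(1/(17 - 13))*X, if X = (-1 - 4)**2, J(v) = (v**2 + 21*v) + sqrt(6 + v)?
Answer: 3125/16 ≈ 195.31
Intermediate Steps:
J(v) = v**2 + sqrt(6 + v) + 21*v
X = 25 (X = (-5)**2 = 25)
J(1/(17 - 13))*X = ((1/(17 - 13))**2 + sqrt(6 + 1/(17 - 13)) + 21/(17 - 13))*25 = ((1/4)**2 + sqrt(6 + 1/4) + 21/4)*25 = ((1/4)**2 + sqrt(6 + 1/4) + 21*(1/4))*25 = (1/16 + sqrt(25/4) + 21/4)*25 = (1/16 + 5/2 + 21/4)*25 = (125/16)*25 = 3125/16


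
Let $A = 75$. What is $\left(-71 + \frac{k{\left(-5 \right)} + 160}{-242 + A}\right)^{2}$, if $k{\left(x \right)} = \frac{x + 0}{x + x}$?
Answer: $\frac{577681225}{111556} \approx 5178.4$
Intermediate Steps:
$k{\left(x \right)} = \frac{1}{2}$ ($k{\left(x \right)} = \frac{x}{2 x} = x \frac{1}{2 x} = \frac{1}{2}$)
$\left(-71 + \frac{k{\left(-5 \right)} + 160}{-242 + A}\right)^{2} = \left(-71 + \frac{\frac{1}{2} + 160}{-242 + 75}\right)^{2} = \left(-71 + \frac{321}{2 \left(-167\right)}\right)^{2} = \left(-71 + \frac{321}{2} \left(- \frac{1}{167}\right)\right)^{2} = \left(-71 - \frac{321}{334}\right)^{2} = \left(- \frac{24035}{334}\right)^{2} = \frac{577681225}{111556}$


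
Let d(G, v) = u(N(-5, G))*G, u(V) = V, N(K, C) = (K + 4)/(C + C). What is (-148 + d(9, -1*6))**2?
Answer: 88209/4 ≈ 22052.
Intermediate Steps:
N(K, C) = (4 + K)/(2*C) (N(K, C) = (4 + K)/((2*C)) = (4 + K)*(1/(2*C)) = (4 + K)/(2*C))
d(G, v) = -1/2 (d(G, v) = ((4 - 5)/(2*G))*G = ((1/2)*(-1)/G)*G = (-1/(2*G))*G = -1/2)
(-148 + d(9, -1*6))**2 = (-148 - 1/2)**2 = (-297/2)**2 = 88209/4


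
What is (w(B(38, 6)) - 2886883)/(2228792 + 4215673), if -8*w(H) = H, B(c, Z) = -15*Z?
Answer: -11547487/25777860 ≈ -0.44796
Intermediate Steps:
w(H) = -H/8
(w(B(38, 6)) - 2886883)/(2228792 + 4215673) = (-(-15)*6/8 - 2886883)/(2228792 + 4215673) = (-⅛*(-90) - 2886883)/6444465 = (45/4 - 2886883)*(1/6444465) = -11547487/4*1/6444465 = -11547487/25777860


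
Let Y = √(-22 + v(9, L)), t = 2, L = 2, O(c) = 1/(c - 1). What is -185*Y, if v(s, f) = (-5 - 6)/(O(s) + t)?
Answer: -185*I*√7854/17 ≈ -964.42*I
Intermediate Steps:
O(c) = 1/(-1 + c)
v(s, f) = -11/(2 + 1/(-1 + s)) (v(s, f) = (-5 - 6)/(1/(-1 + s) + 2) = -11/(2 + 1/(-1 + s)))
Y = I*√7854/17 (Y = √(-22 + 11*(1 - 1*9)/(-1 + 2*9)) = √(-22 + 11*(1 - 9)/(-1 + 18)) = √(-22 + 11*(-8)/17) = √(-22 + 11*(1/17)*(-8)) = √(-22 - 88/17) = √(-462/17) = I*√7854/17 ≈ 5.2131*I)
-185*Y = -185*I*√7854/17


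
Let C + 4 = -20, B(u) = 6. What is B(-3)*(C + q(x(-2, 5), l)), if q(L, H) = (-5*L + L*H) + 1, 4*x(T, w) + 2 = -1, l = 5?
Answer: -138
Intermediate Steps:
x(T, w) = -¾ (x(T, w) = -½ + (¼)*(-1) = -½ - ¼ = -¾)
q(L, H) = 1 - 5*L + H*L (q(L, H) = (-5*L + H*L) + 1 = 1 - 5*L + H*L)
C = -24 (C = -4 - 20 = -24)
B(-3)*(C + q(x(-2, 5), l)) = 6*(-24 + (1 - 5*(-¾) + 5*(-¾))) = 6*(-24 + (1 + 15/4 - 15/4)) = 6*(-24 + 1) = 6*(-23) = -138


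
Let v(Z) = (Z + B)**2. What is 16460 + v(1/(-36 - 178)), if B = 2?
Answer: 753984489/45796 ≈ 16464.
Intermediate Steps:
v(Z) = (2 + Z)**2 (v(Z) = (Z + 2)**2 = (2 + Z)**2)
16460 + v(1/(-36 - 178)) = 16460 + (2 + 1/(-36 - 178))**2 = 16460 + (2 + 1/(-214))**2 = 16460 + (2 - 1/214)**2 = 16460 + (427/214)**2 = 16460 + 182329/45796 = 753984489/45796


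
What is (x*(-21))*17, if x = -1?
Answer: 357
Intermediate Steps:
(x*(-21))*17 = -1*(-21)*17 = 21*17 = 357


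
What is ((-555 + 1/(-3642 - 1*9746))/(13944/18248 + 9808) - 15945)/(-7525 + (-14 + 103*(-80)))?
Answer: 4776187253870881/4726446613154332 ≈ 1.0105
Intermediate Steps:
((-555 + 1/(-3642 - 1*9746))/(13944/18248 + 9808) - 15945)/(-7525 + (-14 + 103*(-80))) = ((-555 + 1/(-3642 - 9746))/(13944*(1/18248) + 9808) - 15945)/(-7525 + (-14 - 8240)) = ((-555 + 1/(-13388))/(1743/2281 + 9808) - 15945)/(-7525 - 8254) = ((-555 - 1/13388)/(22373791/2281) - 15945)/(-15779) = (-7430341/13388*2281/22373791 - 15945)*(-1/15779) = (-16948607821/299540313908 - 15945)*(-1/15779) = -4776187253870881/299540313908*(-1/15779) = 4776187253870881/4726446613154332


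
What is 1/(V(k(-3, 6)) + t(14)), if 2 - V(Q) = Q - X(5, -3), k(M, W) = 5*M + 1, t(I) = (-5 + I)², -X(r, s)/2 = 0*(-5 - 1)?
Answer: 1/97 ≈ 0.010309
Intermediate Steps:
X(r, s) = 0 (X(r, s) = -0*(-5 - 1) = -0*(-6) = -2*0 = 0)
k(M, W) = 1 + 5*M
V(Q) = 2 - Q (V(Q) = 2 - (Q - 1*0) = 2 - (Q + 0) = 2 - Q)
1/(V(k(-3, 6)) + t(14)) = 1/((2 - (1 + 5*(-3))) + (-5 + 14)²) = 1/((2 - (1 - 15)) + 9²) = 1/((2 - 1*(-14)) + 81) = 1/((2 + 14) + 81) = 1/(16 + 81) = 1/97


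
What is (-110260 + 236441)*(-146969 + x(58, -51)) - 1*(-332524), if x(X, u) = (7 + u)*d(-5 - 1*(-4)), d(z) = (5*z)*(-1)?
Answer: -18572122685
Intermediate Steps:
d(z) = -5*z
x(X, u) = 35 + 5*u (x(X, u) = (7 + u)*(-5*(-5 - 1*(-4))) = (7 + u)*(-5*(-5 + 4)) = (7 + u)*(-5*(-1)) = (7 + u)*5 = 35 + 5*u)
(-110260 + 236441)*(-146969 + x(58, -51)) - 1*(-332524) = (-110260 + 236441)*(-146969 + (35 + 5*(-51))) - 1*(-332524) = 126181*(-146969 + (35 - 255)) + 332524 = 126181*(-146969 - 220) + 332524 = 126181*(-147189) + 332524 = -18572455209 + 332524 = -18572122685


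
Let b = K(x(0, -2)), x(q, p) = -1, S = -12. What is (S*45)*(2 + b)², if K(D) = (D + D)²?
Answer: -19440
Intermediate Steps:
K(D) = 4*D² (K(D) = (2*D)² = 4*D²)
b = 4 (b = 4*(-1)² = 4*1 = 4)
(S*45)*(2 + b)² = (-12*45)*(2 + 4)² = -540*6² = -540*36 = -19440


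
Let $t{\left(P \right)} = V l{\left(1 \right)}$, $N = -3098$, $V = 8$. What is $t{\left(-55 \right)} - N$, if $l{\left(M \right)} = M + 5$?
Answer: $3146$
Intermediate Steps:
$l{\left(M \right)} = 5 + M$
$t{\left(P \right)} = 48$ ($t{\left(P \right)} = 8 \left(5 + 1\right) = 8 \cdot 6 = 48$)
$t{\left(-55 \right)} - N = 48 - -3098 = 48 + 3098 = 3146$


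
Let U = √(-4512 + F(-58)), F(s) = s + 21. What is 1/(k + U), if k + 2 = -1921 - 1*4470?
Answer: -6393/40874998 - I*√4549/40874998 ≈ -0.0001564 - 1.6501e-6*I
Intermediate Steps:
F(s) = 21 + s
k = -6393 (k = -2 + (-1921 - 1*4470) = -2 + (-1921 - 4470) = -2 - 6391 = -6393)
U = I*√4549 (U = √(-4512 + (21 - 58)) = √(-4512 - 37) = √(-4549) = I*√4549 ≈ 67.446*I)
1/(k + U) = 1/(-6393 + I*√4549)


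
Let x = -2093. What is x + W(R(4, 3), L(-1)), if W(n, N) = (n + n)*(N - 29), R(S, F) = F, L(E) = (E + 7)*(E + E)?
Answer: -2339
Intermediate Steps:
L(E) = 2*E*(7 + E) (L(E) = (7 + E)*(2*E) = 2*E*(7 + E))
W(n, N) = 2*n*(-29 + N) (W(n, N) = (2*n)*(-29 + N) = 2*n*(-29 + N))
x + W(R(4, 3), L(-1)) = -2093 + 2*3*(-29 + 2*(-1)*(7 - 1)) = -2093 + 2*3*(-29 + 2*(-1)*6) = -2093 + 2*3*(-29 - 12) = -2093 + 2*3*(-41) = -2093 - 246 = -2339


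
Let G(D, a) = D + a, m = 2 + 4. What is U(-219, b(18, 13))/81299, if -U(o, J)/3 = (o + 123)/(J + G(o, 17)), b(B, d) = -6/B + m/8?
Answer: -3456/196662281 ≈ -1.7573e-5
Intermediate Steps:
m = 6
b(B, d) = 3/4 - 6/B (b(B, d) = -6/B + 6/8 = -6/B + 6*(1/8) = -6/B + 3/4 = 3/4 - 6/B)
U(o, J) = -3*(123 + o)/(17 + J + o) (U(o, J) = -3*(o + 123)/(J + (o + 17)) = -3*(123 + o)/(J + (17 + o)) = -3*(123 + o)/(17 + J + o))
U(-219, b(18, 13))/81299 = (3*(-123 - 1*(-219))/(17 + (3/4 - 6/18) - 219))/81299 = (3*(-123 + 219)/(17 + (3/4 - 6*1/18) - 219))*(1/81299) = (3*96/(17 + (3/4 - 1/3) - 219))*(1/81299) = (3*96/(17 + 5/12 - 219))*(1/81299) = (3*96/(-2419/12))*(1/81299) = (3*(-12/2419)*96)*(1/81299) = -3456/2419*1/81299 = -3456/196662281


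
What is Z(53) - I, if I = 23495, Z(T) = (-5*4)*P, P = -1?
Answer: -23475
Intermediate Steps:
Z(T) = 20 (Z(T) = -5*4*(-1) = -20*(-1) = 20)
Z(53) - I = 20 - 1*23495 = 20 - 23495 = -23475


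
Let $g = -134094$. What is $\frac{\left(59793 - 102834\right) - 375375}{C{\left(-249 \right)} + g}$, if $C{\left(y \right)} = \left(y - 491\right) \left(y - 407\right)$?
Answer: $- \frac{209208}{175673} \approx -1.1909$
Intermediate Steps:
$C{\left(y \right)} = \left(-491 + y\right) \left(-407 + y\right)$
$\frac{\left(59793 - 102834\right) - 375375}{C{\left(-249 \right)} + g} = \frac{\left(59793 - 102834\right) - 375375}{\left(199837 + \left(-249\right)^{2} - -223602\right) - 134094} = \frac{\left(59793 - 102834\right) - 375375}{\left(199837 + 62001 + 223602\right) - 134094} = \frac{-43041 - 375375}{485440 - 134094} = - \frac{418416}{351346} = \left(-418416\right) \frac{1}{351346} = - \frac{209208}{175673}$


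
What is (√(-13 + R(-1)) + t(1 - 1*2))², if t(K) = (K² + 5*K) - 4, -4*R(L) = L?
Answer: (16 - I*√51)²/4 ≈ 51.25 - 57.131*I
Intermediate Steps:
R(L) = -L/4
t(K) = -4 + K² + 5*K
(√(-13 + R(-1)) + t(1 - 1*2))² = (√(-13 - ¼*(-1)) + (-4 + (1 - 1*2)² + 5*(1 - 1*2)))² = (√(-13 + ¼) + (-4 + (1 - 2)² + 5*(1 - 2)))² = (√(-51/4) + (-4 + (-1)² + 5*(-1)))² = (I*√51/2 + (-4 + 1 - 5))² = (I*√51/2 - 8)² = (-8 + I*√51/2)²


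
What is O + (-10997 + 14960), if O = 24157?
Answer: 28120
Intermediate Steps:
O + (-10997 + 14960) = 24157 + (-10997 + 14960) = 24157 + 3963 = 28120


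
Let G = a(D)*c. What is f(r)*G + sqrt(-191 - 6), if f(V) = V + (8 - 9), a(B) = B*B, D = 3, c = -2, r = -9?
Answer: 180 + I*sqrt(197) ≈ 180.0 + 14.036*I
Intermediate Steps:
a(B) = B**2
G = -18 (G = 3**2*(-2) = 9*(-2) = -18)
f(V) = -1 + V (f(V) = V - 1 = -1 + V)
f(r)*G + sqrt(-191 - 6) = (-1 - 9)*(-18) + sqrt(-191 - 6) = -10*(-18) + sqrt(-197) = 180 + I*sqrt(197)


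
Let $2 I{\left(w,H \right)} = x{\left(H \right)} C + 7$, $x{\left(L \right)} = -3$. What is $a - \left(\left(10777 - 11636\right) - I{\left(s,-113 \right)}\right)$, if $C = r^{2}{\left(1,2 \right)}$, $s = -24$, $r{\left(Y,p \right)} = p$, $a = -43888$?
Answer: $- \frac{86063}{2} \approx -43032.0$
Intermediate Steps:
$C = 4$ ($C = 2^{2} = 4$)
$I{\left(w,H \right)} = - \frac{5}{2}$ ($I{\left(w,H \right)} = \frac{\left(-3\right) 4 + 7}{2} = \frac{-12 + 7}{2} = \frac{1}{2} \left(-5\right) = - \frac{5}{2}$)
$a - \left(\left(10777 - 11636\right) - I{\left(s,-113 \right)}\right) = -43888 - \left(\left(10777 - 11636\right) - - \frac{5}{2}\right) = -43888 - \left(-859 + \frac{5}{2}\right) = -43888 - - \frac{1713}{2} = -43888 + \frac{1713}{2} = - \frac{86063}{2}$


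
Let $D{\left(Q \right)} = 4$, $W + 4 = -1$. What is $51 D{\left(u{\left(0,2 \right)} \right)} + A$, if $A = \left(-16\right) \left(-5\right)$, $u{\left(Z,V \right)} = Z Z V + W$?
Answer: $284$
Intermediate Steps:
$W = -5$ ($W = -4 - 1 = -5$)
$u{\left(Z,V \right)} = -5 + V Z^{2}$ ($u{\left(Z,V \right)} = Z Z V - 5 = Z^{2} V - 5 = V Z^{2} - 5 = -5 + V Z^{2}$)
$A = 80$
$51 D{\left(u{\left(0,2 \right)} \right)} + A = 51 \cdot 4 + 80 = 204 + 80 = 284$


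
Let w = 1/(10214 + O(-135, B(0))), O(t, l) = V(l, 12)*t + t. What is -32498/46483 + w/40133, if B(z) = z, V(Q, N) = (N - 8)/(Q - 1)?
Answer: -13849748236363/19809768275941 ≈ -0.69914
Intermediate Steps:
V(Q, N) = (-8 + N)/(-1 + Q)
O(t, l) = t + 4*t/(-1 + l) (O(t, l) = ((-8 + 12)/(-1 + l))*t + t = (4/(-1 + l))*t + t = 4*t/(-1 + l) + t = t + 4*t/(-1 + l))
w = 1/10619 (w = 1/(10214 - 135*(3 + 0)/(-1 + 0)) = 1/(10214 - 135*3/(-1)) = 1/(10214 - 135*(-1)*3) = 1/(10214 + 405) = 1/10619 ≈ 9.4171e-5)
-32498/46483 + w/40133 = -32498/46483 + (1/10619)/40133 = -32498*1/46483 + (1/10619)*(1/40133) = -32498/46483 + 1/426172327 = -13849748236363/19809768275941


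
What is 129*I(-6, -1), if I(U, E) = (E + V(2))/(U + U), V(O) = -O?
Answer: 129/4 ≈ 32.250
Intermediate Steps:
I(U, E) = (-2 + E)/(2*U) (I(U, E) = (E - 1*2)/(U + U) = (E - 2)/((2*U)) = (-2 + E)*(1/(2*U)) = (-2 + E)/(2*U))
129*I(-6, -1) = 129*((½)*(-2 - 1)/(-6)) = 129*((½)*(-⅙)*(-3)) = 129*(¼) = 129/4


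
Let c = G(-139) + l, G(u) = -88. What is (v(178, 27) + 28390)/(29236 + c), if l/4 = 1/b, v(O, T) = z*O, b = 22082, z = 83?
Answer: 238286862/160911535 ≈ 1.4809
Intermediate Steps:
v(O, T) = 83*O
l = 2/11041 (l = 4/22082 = 4*(1/22082) = 2/11041 ≈ 0.00018114)
c = -971606/11041 (c = -88 + 2/11041 = -971606/11041 ≈ -88.000)
(v(178, 27) + 28390)/(29236 + c) = (83*178 + 28390)/(29236 - 971606/11041) = (14774 + 28390)/(321823070/11041) = 43164*(11041/321823070) = 238286862/160911535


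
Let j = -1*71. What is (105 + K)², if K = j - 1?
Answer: 1089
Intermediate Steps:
j = -71
K = -72 (K = -71 - 1 = -72)
(105 + K)² = (105 - 72)² = 33² = 1089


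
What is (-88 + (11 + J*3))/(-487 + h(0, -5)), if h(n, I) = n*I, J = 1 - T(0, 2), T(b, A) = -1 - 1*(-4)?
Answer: 83/487 ≈ 0.17043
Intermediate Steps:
T(b, A) = 3 (T(b, A) = -1 + 4 = 3)
J = -2 (J = 1 - 1*3 = 1 - 3 = -2)
h(n, I) = I*n
(-88 + (11 + J*3))/(-487 + h(0, -5)) = (-88 + (11 - 2*3))/(-487 - 5*0) = (-88 + (11 - 6))/(-487 + 0) = (-88 + 5)/(-487) = -83*(-1/487) = 83/487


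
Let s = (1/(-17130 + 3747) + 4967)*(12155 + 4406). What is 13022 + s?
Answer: 1101039588386/13383 ≈ 8.2271e+7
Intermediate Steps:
s = 1100865314960/13383 (s = (1/(-13383) + 4967)*16561 = (-1/13383 + 4967)*16561 = (66473360/13383)*16561 = 1100865314960/13383 ≈ 8.2258e+7)
13022 + s = 13022 + 1100865314960/13383 = 1101039588386/13383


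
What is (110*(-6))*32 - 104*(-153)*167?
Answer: 2636184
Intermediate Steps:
(110*(-6))*32 - 104*(-153)*167 = -660*32 + 15912*167 = -21120 + 2657304 = 2636184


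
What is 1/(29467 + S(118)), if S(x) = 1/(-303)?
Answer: 303/8928500 ≈ 3.3936e-5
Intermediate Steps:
S(x) = -1/303
1/(29467 + S(118)) = 1/(29467 - 1/303) = 1/(8928500/303) = 303/8928500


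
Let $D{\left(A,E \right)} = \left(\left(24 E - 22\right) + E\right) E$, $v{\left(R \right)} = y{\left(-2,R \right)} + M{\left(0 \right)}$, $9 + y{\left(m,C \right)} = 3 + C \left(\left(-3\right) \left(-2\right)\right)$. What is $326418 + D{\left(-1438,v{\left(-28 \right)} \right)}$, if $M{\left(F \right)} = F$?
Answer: $1087146$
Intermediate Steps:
$y{\left(m,C \right)} = -6 + 6 C$ ($y{\left(m,C \right)} = -9 + \left(3 + C \left(\left(-3\right) \left(-2\right)\right)\right) = -9 + \left(3 + C 6\right) = -9 + \left(3 + 6 C\right) = -6 + 6 C$)
$v{\left(R \right)} = -6 + 6 R$ ($v{\left(R \right)} = \left(-6 + 6 R\right) + 0 = -6 + 6 R$)
$D{\left(A,E \right)} = E \left(-22 + 25 E\right)$ ($D{\left(A,E \right)} = \left(\left(-22 + 24 E\right) + E\right) E = \left(-22 + 25 E\right) E = E \left(-22 + 25 E\right)$)
$326418 + D{\left(-1438,v{\left(-28 \right)} \right)} = 326418 + \left(-6 + 6 \left(-28\right)\right) \left(-22 + 25 \left(-6 + 6 \left(-28\right)\right)\right) = 326418 + \left(-6 - 168\right) \left(-22 + 25 \left(-6 - 168\right)\right) = 326418 - 174 \left(-22 + 25 \left(-174\right)\right) = 326418 - 174 \left(-22 - 4350\right) = 326418 - -760728 = 326418 + 760728 = 1087146$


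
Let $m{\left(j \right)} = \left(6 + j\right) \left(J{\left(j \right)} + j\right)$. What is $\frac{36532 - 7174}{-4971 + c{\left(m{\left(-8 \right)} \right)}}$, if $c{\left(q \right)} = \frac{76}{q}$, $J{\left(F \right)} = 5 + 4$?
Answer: $- \frac{29358}{5009} \approx -5.8611$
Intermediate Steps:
$J{\left(F \right)} = 9$
$m{\left(j \right)} = \left(6 + j\right) \left(9 + j\right)$
$\frac{36532 - 7174}{-4971 + c{\left(m{\left(-8 \right)} \right)}} = \frac{36532 - 7174}{-4971 + \frac{76}{54 + \left(-8\right)^{2} + 15 \left(-8\right)}} = \frac{29358}{-4971 + \frac{76}{54 + 64 - 120}} = \frac{29358}{-4971 + \frac{76}{-2}} = \frac{29358}{-4971 + 76 \left(- \frac{1}{2}\right)} = \frac{29358}{-4971 - 38} = \frac{29358}{-5009} = 29358 \left(- \frac{1}{5009}\right) = - \frac{29358}{5009}$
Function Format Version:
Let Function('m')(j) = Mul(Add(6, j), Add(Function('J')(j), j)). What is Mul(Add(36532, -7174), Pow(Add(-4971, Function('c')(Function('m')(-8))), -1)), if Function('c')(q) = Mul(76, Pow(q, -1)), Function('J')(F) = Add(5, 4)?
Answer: Rational(-29358, 5009) ≈ -5.8611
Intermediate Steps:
Function('J')(F) = 9
Function('m')(j) = Mul(Add(6, j), Add(9, j))
Mul(Add(36532, -7174), Pow(Add(-4971, Function('c')(Function('m')(-8))), -1)) = Mul(Add(36532, -7174), Pow(Add(-4971, Mul(76, Pow(Add(54, Pow(-8, 2), Mul(15, -8)), -1))), -1)) = Mul(29358, Pow(Add(-4971, Mul(76, Pow(Add(54, 64, -120), -1))), -1)) = Mul(29358, Pow(Add(-4971, Mul(76, Pow(-2, -1))), -1)) = Mul(29358, Pow(Add(-4971, Mul(76, Rational(-1, 2))), -1)) = Mul(29358, Pow(Add(-4971, -38), -1)) = Mul(29358, Pow(-5009, -1)) = Mul(29358, Rational(-1, 5009)) = Rational(-29358, 5009)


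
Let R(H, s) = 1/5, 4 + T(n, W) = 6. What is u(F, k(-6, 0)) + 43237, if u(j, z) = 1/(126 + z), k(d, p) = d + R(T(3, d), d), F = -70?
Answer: 25985442/601 ≈ 43237.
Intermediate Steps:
T(n, W) = 2 (T(n, W) = -4 + 6 = 2)
R(H, s) = ⅕
k(d, p) = ⅕ + d (k(d, p) = d + ⅕ = ⅕ + d)
u(F, k(-6, 0)) + 43237 = 1/(126 + (⅕ - 6)) + 43237 = 1/(126 - 29/5) + 43237 = 1/(601/5) + 43237 = 5/601 + 43237 = 25985442/601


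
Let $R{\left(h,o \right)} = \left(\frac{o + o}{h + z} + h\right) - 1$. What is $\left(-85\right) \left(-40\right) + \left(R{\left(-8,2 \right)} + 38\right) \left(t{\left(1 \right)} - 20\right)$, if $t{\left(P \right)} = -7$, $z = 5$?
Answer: $2653$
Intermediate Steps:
$R{\left(h,o \right)} = -1 + h + \frac{2 o}{5 + h}$ ($R{\left(h,o \right)} = \left(\frac{o + o}{h + 5} + h\right) - 1 = \left(\frac{2 o}{5 + h} + h\right) - 1 = \left(h + \frac{2 o}{5 + h}\right) - 1 = -1 + h + \frac{2 o}{5 + h}$)
$\left(-85\right) \left(-40\right) + \left(R{\left(-8,2 \right)} + 38\right) \left(t{\left(1 \right)} - 20\right) = \left(-85\right) \left(-40\right) + \left(\frac{-5 + \left(-8\right)^{2} + 2 \cdot 2 + 4 \left(-8\right)}{5 - 8} + 38\right) \left(-7 - 20\right) = 3400 + \left(\frac{-5 + 64 + 4 - 32}{-3} + 38\right) \left(-27\right) = 3400 + \left(\left(- \frac{1}{3}\right) 31 + 38\right) \left(-27\right) = 3400 + \left(- \frac{31}{3} + 38\right) \left(-27\right) = 3400 + \frac{83}{3} \left(-27\right) = 3400 - 747 = 2653$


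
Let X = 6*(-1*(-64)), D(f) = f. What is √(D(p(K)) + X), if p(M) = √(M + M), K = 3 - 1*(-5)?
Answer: 2*√97 ≈ 19.698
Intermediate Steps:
K = 8 (K = 3 + 5 = 8)
p(M) = √2*√M (p(M) = √(2*M) = √2*√M)
X = 384 (X = 6*64 = 384)
√(D(p(K)) + X) = √(√2*√8 + 384) = √(√2*(2*√2) + 384) = √(4 + 384) = √388 = 2*√97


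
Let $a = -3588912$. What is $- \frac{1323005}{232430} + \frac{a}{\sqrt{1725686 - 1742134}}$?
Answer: $- \frac{264601}{46486} + \frac{448614 i \sqrt{257}}{257} \approx -5.6921 + 27984.0 i$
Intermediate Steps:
$- \frac{1323005}{232430} + \frac{a}{\sqrt{1725686 - 1742134}} = - \frac{1323005}{232430} - \frac{3588912}{\sqrt{1725686 - 1742134}} = \left(-1323005\right) \frac{1}{232430} - \frac{3588912}{\sqrt{-16448}} = - \frac{264601}{46486} - \frac{3588912}{8 i \sqrt{257}} = - \frac{264601}{46486} - 3588912 \left(- \frac{i \sqrt{257}}{2056}\right) = - \frac{264601}{46486} + \frac{448614 i \sqrt{257}}{257}$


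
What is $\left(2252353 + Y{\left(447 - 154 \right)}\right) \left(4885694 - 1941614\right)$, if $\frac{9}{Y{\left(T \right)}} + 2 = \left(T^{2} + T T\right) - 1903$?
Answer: $\frac{1125915622231307040}{169793} \approx 6.6311 \cdot 10^{12}$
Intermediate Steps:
$Y{\left(T \right)} = \frac{9}{-1905 + 2 T^{2}}$ ($Y{\left(T \right)} = \frac{9}{-2 - \left(1903 - T^{2} - T T\right)} = \frac{9}{-2 + \left(\left(T^{2} + T^{2}\right) - 1903\right)} = \frac{9}{-2 + \left(2 T^{2} - 1903\right)} = \frac{9}{-2 + \left(-1903 + 2 T^{2}\right)} = \frac{9}{-1905 + 2 T^{2}}$)
$\left(2252353 + Y{\left(447 - 154 \right)}\right) \left(4885694 - 1941614\right) = \left(2252353 + \frac{9}{-1905 + 2 \left(447 - 154\right)^{2}}\right) \left(4885694 - 1941614\right) = \left(2252353 + \frac{9}{-1905 + 2 \left(447 - 154\right)^{2}}\right) 2944080 = \left(2252353 + \frac{9}{-1905 + 2 \cdot 293^{2}}\right) 2944080 = \left(2252353 + \frac{9}{-1905 + 2 \cdot 85849}\right) 2944080 = \left(2252353 + \frac{9}{-1905 + 171698}\right) 2944080 = \left(2252353 + \frac{9}{169793}\right) 2944080 = \frac{382433772938}{169793} \cdot 2944080 = \frac{1125915622231307040}{169793}$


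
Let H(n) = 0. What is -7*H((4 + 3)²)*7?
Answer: 0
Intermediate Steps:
-7*H((4 + 3)²)*7 = -7*0*7 = 0*7 = 0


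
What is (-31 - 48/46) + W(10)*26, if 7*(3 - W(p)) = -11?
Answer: 13977/161 ≈ 86.814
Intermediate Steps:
W(p) = 32/7 (W(p) = 3 - ⅐*(-11) = 3 + 11/7 = 32/7)
(-31 - 48/46) + W(10)*26 = (-31 - 48/46) + (32/7)*26 = (-31 - 48/46) + 832/7 = (-31 - 1*24/23) + 832/7 = (-31 - 24/23) + 832/7 = -737/23 + 832/7 = 13977/161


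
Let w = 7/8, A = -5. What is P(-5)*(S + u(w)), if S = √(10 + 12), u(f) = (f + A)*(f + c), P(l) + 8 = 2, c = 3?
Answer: 3069/32 - 6*√22 ≈ 67.764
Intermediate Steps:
P(l) = -6 (P(l) = -8 + 2 = -6)
w = 7/8 (w = 7*(⅛) = 7/8 ≈ 0.87500)
u(f) = (-5 + f)*(3 + f) (u(f) = (f - 5)*(f + 3) = (-5 + f)*(3 + f))
S = √22 ≈ 4.6904
P(-5)*(S + u(w)) = -6*(√22 + (-15 + (7/8)² - 2*7/8)) = -6*(√22 + (-15 + 49/64 - 7/4)) = -6*(√22 - 1023/64) = -6*(-1023/64 + √22) = 3069/32 - 6*√22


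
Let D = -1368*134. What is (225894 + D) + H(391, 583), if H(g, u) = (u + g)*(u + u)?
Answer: 1178266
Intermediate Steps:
H(g, u) = 2*u*(g + u) (H(g, u) = (g + u)*(2*u) = 2*u*(g + u))
D = -183312
(225894 + D) + H(391, 583) = (225894 - 183312) + 2*583*(391 + 583) = 42582 + 2*583*974 = 42582 + 1135684 = 1178266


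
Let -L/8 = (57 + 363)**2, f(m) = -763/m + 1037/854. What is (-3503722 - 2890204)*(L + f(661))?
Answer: 5964274379889705/661 ≈ 9.0231e+12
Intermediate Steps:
f(m) = 17/14 - 763/m (f(m) = -763/m + 1037*(1/854) = -763/m + 17/14 = 17/14 - 763/m)
L = -1411200 (L = -8*(57 + 363)**2 = -8*420**2 = -8*176400 = -1411200)
(-3503722 - 2890204)*(L + f(661)) = (-3503722 - 2890204)*(-1411200 + (17/14 - 763/661)) = -6393926*(-1411200 + (17/14 - 763*1/661)) = -6393926*(-1411200 + (17/14 - 763/661)) = -6393926*(-1411200 + 555/9254) = -6393926*(-13059244245/9254) = 5964274379889705/661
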